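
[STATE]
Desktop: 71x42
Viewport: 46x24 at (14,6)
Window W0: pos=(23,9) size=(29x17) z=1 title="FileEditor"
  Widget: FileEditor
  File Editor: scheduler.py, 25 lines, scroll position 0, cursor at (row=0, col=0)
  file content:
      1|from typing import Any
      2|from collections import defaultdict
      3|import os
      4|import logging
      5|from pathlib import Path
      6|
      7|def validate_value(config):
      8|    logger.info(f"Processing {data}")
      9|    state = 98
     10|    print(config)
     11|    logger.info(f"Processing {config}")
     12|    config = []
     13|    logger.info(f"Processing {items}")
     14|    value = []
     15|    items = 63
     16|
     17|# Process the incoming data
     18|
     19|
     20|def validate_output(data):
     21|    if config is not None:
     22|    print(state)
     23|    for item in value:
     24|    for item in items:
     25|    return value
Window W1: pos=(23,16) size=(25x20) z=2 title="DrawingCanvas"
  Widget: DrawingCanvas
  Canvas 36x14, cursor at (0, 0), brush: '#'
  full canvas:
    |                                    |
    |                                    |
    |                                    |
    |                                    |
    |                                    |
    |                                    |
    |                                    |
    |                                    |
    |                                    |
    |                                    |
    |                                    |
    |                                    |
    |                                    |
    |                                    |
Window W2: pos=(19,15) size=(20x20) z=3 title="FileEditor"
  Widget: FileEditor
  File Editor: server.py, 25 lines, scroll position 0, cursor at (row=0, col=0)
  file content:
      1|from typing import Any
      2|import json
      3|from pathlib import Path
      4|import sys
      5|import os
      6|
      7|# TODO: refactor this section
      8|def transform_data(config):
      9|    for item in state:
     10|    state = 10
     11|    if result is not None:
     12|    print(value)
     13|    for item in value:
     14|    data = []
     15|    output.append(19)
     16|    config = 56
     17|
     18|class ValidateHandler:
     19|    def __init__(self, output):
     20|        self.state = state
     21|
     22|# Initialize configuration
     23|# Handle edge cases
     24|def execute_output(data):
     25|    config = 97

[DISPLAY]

                                              
                                              
                                              
         ┏━━━━━━━━━━━━━━━━━━━━━━━━━━━┓        
         ┃ FileEditor                ┃        
         ┠───────────────────────────┨        
         ┃█rom typing import Any    ▲┃        
         ┃from collections import de█┃        
         ┃import os                 ░┃        
     ┏━━━━━━━━━━━━━━━━━━┓           ░┃        
     ┃ FileEditor       ┃━━━━━━━━┓  ░┃        
     ┠──────────────────┨        ┃  ░┃        
     ┃█rom typing impor▲┃────────┨g)░┃        
     ┃import json      █┃        ┃si░┃        
     ┃from pathlib impo░┃        ┃  ░┃        
     ┃import sys       ░┃        ┃  ░┃        
     ┃import os        ░┃        ┃si░┃        
     ┃                 ░┃        ┃  ░┃        
     ┃# TODO: refactor ░┃        ┃si▼┃        
     ┃def transform_dat░┃        ┃━━━┛        
     ┃    for item in s░┃        ┃            
     ┃    state = 10   ░┃        ┃            
     ┃    if result is ░┃        ┃            
     ┃    print(value) ░┃        ┃            


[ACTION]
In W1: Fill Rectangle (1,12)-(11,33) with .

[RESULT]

                                              
                                              
                                              
         ┏━━━━━━━━━━━━━━━━━━━━━━━━━━━┓        
         ┃ FileEditor                ┃        
         ┠───────────────────────────┨        
         ┃█rom typing import Any    ▲┃        
         ┃from collections import de█┃        
         ┃import os                 ░┃        
     ┏━━━━━━━━━━━━━━━━━━┓           ░┃        
     ┃ FileEditor       ┃━━━━━━━━┓  ░┃        
     ┠──────────────────┨        ┃  ░┃        
     ┃█rom typing impor▲┃────────┨g)░┃        
     ┃import json      █┃        ┃si░┃        
     ┃from pathlib impo░┃........┃  ░┃        
     ┃import sys       ░┃........┃  ░┃        
     ┃import os        ░┃........┃si░┃        
     ┃                 ░┃........┃  ░┃        
     ┃# TODO: refactor ░┃........┃si▼┃        
     ┃def transform_dat░┃........┃━━━┛        
     ┃    for item in s░┃........┃            
     ┃    state = 10   ░┃........┃            
     ┃    if result is ░┃........┃            
     ┃    print(value) ░┃........┃            


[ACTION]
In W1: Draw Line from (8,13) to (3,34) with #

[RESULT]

                                              
                                              
                                              
         ┏━━━━━━━━━━━━━━━━━━━━━━━━━━━┓        
         ┃ FileEditor                ┃        
         ┠───────────────────────────┨        
         ┃█rom typing import Any    ▲┃        
         ┃from collections import de█┃        
         ┃import os                 ░┃        
     ┏━━━━━━━━━━━━━━━━━━┓           ░┃        
     ┃ FileEditor       ┃━━━━━━━━┓  ░┃        
     ┠──────────────────┨        ┃  ░┃        
     ┃█rom typing impor▲┃────────┨g)░┃        
     ┃import json      █┃        ┃si░┃        
     ┃from pathlib impo░┃........┃  ░┃        
     ┃import sys       ░┃........┃  ░┃        
     ┃import os        ░┃........┃si░┃        
     ┃                 ░┃........┃  ░┃        
     ┃# TODO: refactor ░┃........┃si▼┃        
     ┃def transform_dat░┃.....###┃━━━┛        
     ┃    for item in s░┃.####...┃            
     ┃    state = 10   ░┃#.......┃            
     ┃    if result is ░┃........┃            
     ┃    print(value) ░┃........┃            


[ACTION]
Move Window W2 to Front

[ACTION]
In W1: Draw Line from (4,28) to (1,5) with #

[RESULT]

                                              
                                              
                                              
         ┏━━━━━━━━━━━━━━━━━━━━━━━━━━━┓        
         ┃ FileEditor                ┃        
         ┠───────────────────────────┨        
         ┃█rom typing import Any    ▲┃        
         ┃from collections import de█┃        
         ┃import os                 ░┃        
     ┏━━━━━━━━━━━━━━━━━━┓           ░┃        
     ┃ FileEditor       ┃━━━━━━━━┓  ░┃        
     ┠──────────────────┨        ┃  ░┃        
     ┃█rom typing impor▲┃────────┨g)░┃        
     ┃import json      █┃        ┃si░┃        
     ┃from pathlib impo░┃........┃  ░┃        
     ┃import sys       ░┃##......┃  ░┃        
     ┃import os        ░┃..######┃si░┃        
     ┃                 ░┃........┃  ░┃        
     ┃# TODO: refactor ░┃........┃si▼┃        
     ┃def transform_dat░┃.....###┃━━━┛        
     ┃    for item in s░┃.####...┃            
     ┃    state = 10   ░┃#.......┃            
     ┃    if result is ░┃........┃            
     ┃    print(value) ░┃........┃            


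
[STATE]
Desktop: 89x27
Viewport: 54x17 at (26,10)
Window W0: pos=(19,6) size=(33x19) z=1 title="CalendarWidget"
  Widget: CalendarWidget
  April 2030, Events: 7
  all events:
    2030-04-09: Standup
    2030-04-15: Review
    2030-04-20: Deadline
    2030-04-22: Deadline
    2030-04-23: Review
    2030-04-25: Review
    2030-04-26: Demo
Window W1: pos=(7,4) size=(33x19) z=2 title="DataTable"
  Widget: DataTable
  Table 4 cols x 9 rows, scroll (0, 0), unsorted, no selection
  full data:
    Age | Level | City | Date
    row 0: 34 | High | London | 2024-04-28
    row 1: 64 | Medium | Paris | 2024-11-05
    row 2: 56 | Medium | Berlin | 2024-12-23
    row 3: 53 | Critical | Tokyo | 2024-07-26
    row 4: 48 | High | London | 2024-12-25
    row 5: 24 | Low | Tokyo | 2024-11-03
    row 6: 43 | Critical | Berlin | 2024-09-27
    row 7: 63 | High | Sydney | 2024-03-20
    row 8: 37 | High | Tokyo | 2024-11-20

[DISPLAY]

 │2024-11-05 ┃           ┃                            
n│2024-12-23 ┃           ┃                            
 │2024-07-26 ┃4          ┃                            
n│2024-12-25 ┃21         ┃                            
 │2024-11-03 ┃7 28       ┃                            
n│2024-09-27 ┃           ┃                            
y│2024-03-20 ┃           ┃                            
 │2024-11-20 ┃           ┃                            
             ┃           ┃                            
             ┃           ┃                            
             ┃           ┃                            
             ┃           ┃                            
━━━━━━━━━━━━━┛           ┃                            
                         ┃                            
━━━━━━━━━━━━━━━━━━━━━━━━━┛                            
                                                      
                                                      


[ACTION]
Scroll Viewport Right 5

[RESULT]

4-11-05 ┃           ┃                                 
4-12-23 ┃           ┃                                 
4-07-26 ┃4          ┃                                 
4-12-25 ┃21         ┃                                 
4-11-03 ┃7 28       ┃                                 
4-09-27 ┃           ┃                                 
4-03-20 ┃           ┃                                 
4-11-20 ┃           ┃                                 
        ┃           ┃                                 
        ┃           ┃                                 
        ┃           ┃                                 
        ┃           ┃                                 
━━━━━━━━┛           ┃                                 
                    ┃                                 
━━━━━━━━━━━━━━━━━━━━┛                                 
                                                      
                                                      


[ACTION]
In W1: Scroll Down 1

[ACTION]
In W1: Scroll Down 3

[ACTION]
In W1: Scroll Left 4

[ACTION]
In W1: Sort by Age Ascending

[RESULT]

4-04-28 ┃           ┃                                 
4-11-20 ┃           ┃                                 
4-09-27 ┃4          ┃                                 
4-12-25 ┃21         ┃                                 
4-07-26 ┃7 28       ┃                                 
4-12-23 ┃           ┃                                 
4-03-20 ┃           ┃                                 
4-11-05 ┃           ┃                                 
        ┃           ┃                                 
        ┃           ┃                                 
        ┃           ┃                                 
        ┃           ┃                                 
━━━━━━━━┛           ┃                                 
                    ┃                                 
━━━━━━━━━━━━━━━━━━━━┛                                 
                                                      
                                                      


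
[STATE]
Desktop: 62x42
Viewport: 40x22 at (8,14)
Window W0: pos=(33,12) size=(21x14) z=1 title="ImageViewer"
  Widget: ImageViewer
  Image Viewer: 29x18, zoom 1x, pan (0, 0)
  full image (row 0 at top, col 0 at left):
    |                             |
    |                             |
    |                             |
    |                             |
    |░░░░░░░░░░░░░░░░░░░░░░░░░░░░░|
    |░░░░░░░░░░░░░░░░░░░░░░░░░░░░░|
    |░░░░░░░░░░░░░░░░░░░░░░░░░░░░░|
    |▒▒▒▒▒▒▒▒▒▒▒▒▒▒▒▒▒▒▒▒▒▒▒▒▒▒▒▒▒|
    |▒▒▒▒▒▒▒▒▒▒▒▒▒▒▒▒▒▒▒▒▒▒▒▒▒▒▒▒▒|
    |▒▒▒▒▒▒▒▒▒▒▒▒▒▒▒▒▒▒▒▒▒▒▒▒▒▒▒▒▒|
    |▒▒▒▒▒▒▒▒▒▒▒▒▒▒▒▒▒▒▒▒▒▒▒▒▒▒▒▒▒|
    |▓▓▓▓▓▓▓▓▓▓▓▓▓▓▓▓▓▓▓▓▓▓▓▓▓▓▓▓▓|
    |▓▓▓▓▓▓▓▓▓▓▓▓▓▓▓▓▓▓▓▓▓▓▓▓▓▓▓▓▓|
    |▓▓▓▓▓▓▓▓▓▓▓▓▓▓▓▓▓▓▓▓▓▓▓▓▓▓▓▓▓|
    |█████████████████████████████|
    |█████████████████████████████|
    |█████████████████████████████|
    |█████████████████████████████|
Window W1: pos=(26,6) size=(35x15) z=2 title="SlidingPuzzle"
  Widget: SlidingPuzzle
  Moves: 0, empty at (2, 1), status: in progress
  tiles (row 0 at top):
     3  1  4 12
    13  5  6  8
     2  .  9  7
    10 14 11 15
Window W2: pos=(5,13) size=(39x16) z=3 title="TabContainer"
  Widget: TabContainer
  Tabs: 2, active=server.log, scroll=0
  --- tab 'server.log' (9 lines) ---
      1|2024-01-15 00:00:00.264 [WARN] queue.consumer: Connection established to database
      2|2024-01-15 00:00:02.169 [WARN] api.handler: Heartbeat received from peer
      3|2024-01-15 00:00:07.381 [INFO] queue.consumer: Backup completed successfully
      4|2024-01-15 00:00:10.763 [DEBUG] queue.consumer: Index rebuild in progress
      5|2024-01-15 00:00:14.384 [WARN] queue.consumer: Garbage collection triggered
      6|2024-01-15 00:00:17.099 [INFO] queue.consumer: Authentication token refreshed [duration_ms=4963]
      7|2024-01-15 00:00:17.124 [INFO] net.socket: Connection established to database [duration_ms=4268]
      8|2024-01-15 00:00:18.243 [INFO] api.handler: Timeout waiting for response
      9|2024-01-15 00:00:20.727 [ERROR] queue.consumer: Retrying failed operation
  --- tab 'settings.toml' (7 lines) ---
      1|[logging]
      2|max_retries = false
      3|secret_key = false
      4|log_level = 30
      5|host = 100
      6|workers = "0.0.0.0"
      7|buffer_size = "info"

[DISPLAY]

abContainer                        ┃ 7 │
───────────────────────────────────┨───┤
erver.log]│ settings.toml          ┃15 │
───────────────────────────────────┃───┘
24-01-15 00:00:00.264 [WARN] queue.┃    
24-01-15 00:00:02.169 [WARN] api.ha┃    
24-01-15 00:00:07.381 [INFO] queue.┃━━━━
24-01-15 00:00:10.763 [DEBUG] queue┃░░░░
24-01-15 00:00:14.384 [WARN] queue.┃▒▒▒▒
24-01-15 00:00:17.099 [INFO] queue.┃▒▒▒▒
24-01-15 00:00:17.124 [INFO] net.so┃▒▒▒▒
24-01-15 00:00:18.243 [INFO] api.ha┃━━━━
24-01-15 00:00:20.727 [ERROR] queue┃    
                                   ┃    
━━━━━━━━━━━━━━━━━━━━━━━━━━━━━━━━━━━┛    
                                        
                                        
                                        
                                        
                                        
                                        
                                        


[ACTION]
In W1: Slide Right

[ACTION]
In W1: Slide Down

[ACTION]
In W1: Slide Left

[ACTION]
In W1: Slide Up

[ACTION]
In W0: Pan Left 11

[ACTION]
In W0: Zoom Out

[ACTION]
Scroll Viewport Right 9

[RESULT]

er                        ┃ 7 │         
──────────────────────────┨───┤         
]│ settings.toml          ┃15 │         
──────────────────────────┃───┘         
00:00:00.264 [WARN] queue.┃             
00:00:02.169 [WARN] api.ha┃             
00:00:07.381 [INFO] queue.┃━━━━━━━━━━━━━
00:00:10.763 [DEBUG] queue┃░░░░░░░░░┃   
00:00:14.384 [WARN] queue.┃▒▒▒▒▒▒▒▒▒┃   
00:00:17.099 [INFO] queue.┃▒▒▒▒▒▒▒▒▒┃   
00:00:17.124 [INFO] net.so┃▒▒▒▒▒▒▒▒▒┃   
00:00:18.243 [INFO] api.ha┃━━━━━━━━━┛   
00:00:20.727 [ERROR] queue┃             
                          ┃             
━━━━━━━━━━━━━━━━━━━━━━━━━━┛             
                                        
                                        
                                        
                                        
                                        
                                        
                                        


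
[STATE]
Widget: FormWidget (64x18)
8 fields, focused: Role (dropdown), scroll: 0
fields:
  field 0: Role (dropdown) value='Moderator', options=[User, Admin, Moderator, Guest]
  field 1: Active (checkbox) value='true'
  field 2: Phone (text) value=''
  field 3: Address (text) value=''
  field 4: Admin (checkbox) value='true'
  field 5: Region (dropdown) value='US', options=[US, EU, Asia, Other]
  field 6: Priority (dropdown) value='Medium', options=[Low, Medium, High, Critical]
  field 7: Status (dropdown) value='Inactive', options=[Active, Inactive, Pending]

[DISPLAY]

> Role:       [Moderator                                      ▼]
  Active:     [x]                                               
  Phone:      [                                                ]
  Address:    [                                                ]
  Admin:      [x]                                               
  Region:     [US                                             ▼]
  Priority:   [Medium                                         ▼]
  Status:     [Inactive                                       ▼]
                                                                
                                                                
                                                                
                                                                
                                                                
                                                                
                                                                
                                                                
                                                                
                                                                


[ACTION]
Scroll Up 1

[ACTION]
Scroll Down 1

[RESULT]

  Active:     [x]                                               
  Phone:      [                                                ]
  Address:    [                                                ]
  Admin:      [x]                                               
  Region:     [US                                             ▼]
  Priority:   [Medium                                         ▼]
  Status:     [Inactive                                       ▼]
                                                                
                                                                
                                                                
                                                                
                                                                
                                                                
                                                                
                                                                
                                                                
                                                                
                                                                


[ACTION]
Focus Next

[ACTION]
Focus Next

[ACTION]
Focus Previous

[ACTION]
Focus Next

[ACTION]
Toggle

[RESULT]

  Active:     [x]                                               
> Phone:      [                                                ]
  Address:    [                                                ]
  Admin:      [x]                                               
  Region:     [US                                             ▼]
  Priority:   [Medium                                         ▼]
  Status:     [Inactive                                       ▼]
                                                                
                                                                
                                                                
                                                                
                                                                
                                                                
                                                                
                                                                
                                                                
                                                                
                                                                


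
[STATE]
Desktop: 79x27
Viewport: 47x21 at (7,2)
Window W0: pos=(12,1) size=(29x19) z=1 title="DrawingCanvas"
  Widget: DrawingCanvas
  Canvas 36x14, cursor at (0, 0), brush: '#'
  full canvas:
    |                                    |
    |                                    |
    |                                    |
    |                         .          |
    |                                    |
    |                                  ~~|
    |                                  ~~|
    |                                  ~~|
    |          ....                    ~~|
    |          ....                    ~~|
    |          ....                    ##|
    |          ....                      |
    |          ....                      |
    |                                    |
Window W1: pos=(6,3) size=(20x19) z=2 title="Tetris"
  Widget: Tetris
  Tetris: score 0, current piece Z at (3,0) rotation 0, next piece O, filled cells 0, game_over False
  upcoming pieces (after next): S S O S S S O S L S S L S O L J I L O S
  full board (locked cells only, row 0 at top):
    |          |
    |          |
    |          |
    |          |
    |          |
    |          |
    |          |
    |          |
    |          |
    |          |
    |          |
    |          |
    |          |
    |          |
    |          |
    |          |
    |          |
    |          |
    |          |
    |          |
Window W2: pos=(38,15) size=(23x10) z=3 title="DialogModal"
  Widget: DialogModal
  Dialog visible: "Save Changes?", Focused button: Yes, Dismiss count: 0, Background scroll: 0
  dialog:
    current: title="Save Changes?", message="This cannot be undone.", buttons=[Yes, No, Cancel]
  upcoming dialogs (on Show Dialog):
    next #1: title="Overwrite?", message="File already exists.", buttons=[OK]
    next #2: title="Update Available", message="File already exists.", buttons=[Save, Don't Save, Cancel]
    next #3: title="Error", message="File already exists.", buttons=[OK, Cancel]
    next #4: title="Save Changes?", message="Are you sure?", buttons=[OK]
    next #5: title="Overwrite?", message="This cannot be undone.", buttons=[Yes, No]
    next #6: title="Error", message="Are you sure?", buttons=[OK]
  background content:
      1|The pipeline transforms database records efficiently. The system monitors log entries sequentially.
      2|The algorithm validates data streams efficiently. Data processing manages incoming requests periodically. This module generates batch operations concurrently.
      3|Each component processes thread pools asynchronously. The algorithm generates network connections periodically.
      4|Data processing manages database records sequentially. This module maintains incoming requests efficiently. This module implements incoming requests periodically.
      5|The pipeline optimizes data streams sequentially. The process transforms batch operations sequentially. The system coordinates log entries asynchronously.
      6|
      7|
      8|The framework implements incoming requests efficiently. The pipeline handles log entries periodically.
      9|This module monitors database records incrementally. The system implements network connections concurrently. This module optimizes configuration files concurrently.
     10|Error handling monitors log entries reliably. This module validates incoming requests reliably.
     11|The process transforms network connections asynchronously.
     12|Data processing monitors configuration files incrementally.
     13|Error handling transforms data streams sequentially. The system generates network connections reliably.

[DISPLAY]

     ┃ DrawingCanvas             ┃             
━━━━━━━━━━━━━━━━━━┓──────────────┨             
 Tetris           ┃              ┃             
──────────────────┨              ┃             
                  ┃              ┃             
                  ┃            . ┃             
                  ┃              ┃             
                  ┃              ┃             
                  ┃              ┃             
                  ┃              ┃             
                  ┃.             ┃             
                  ┃.             ┃             
                  ┃.             ┃             
                  ┃.           ┏━━━━━━━━━━━━━━━
                  ┃.           ┃ DialogModal   
                  ┃            ┠───────────────
                  ┃            ┃Th┌────────────
                  ┃━━━━━━━━━━━━┃Th│ Save Change
                  ┃            ┃Ea│This cannot 
━━━━━━━━━━━━━━━━━━┛            ┃Da│[Yes]  No   
                               ┃Th└────────────


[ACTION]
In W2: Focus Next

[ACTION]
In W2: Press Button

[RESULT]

     ┃ DrawingCanvas             ┃             
━━━━━━━━━━━━━━━━━━┓──────────────┨             
 Tetris           ┃              ┃             
──────────────────┨              ┃             
                  ┃              ┃             
                  ┃            . ┃             
                  ┃              ┃             
                  ┃              ┃             
                  ┃              ┃             
                  ┃              ┃             
                  ┃.             ┃             
                  ┃.             ┃             
                  ┃.             ┃             
                  ┃.           ┏━━━━━━━━━━━━━━━
                  ┃.           ┃ DialogModal   
                  ┃            ┠───────────────
                  ┃            ┃The pipeline tr
                  ┃━━━━━━━━━━━━┃The algorithm v
                  ┃            ┃Each component 
━━━━━━━━━━━━━━━━━━┛            ┃Data processing
                               ┃The pipeline op


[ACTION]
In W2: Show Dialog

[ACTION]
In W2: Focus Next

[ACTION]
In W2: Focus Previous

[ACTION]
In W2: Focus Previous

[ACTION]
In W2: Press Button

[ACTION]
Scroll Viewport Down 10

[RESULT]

                  ┃              ┃             
                  ┃            . ┃             
                  ┃              ┃             
                  ┃              ┃             
                  ┃              ┃             
                  ┃              ┃             
                  ┃.             ┃             
                  ┃.             ┃             
                  ┃.             ┃             
                  ┃.           ┏━━━━━━━━━━━━━━━
                  ┃.           ┃ DialogModal   
                  ┃            ┠───────────────
                  ┃            ┃The pipeline tr
                  ┃━━━━━━━━━━━━┃The algorithm v
                  ┃            ┃Each component 
━━━━━━━━━━━━━━━━━━┛            ┃Data processing
                               ┃The pipeline op
                               ┃               
                               ┗━━━━━━━━━━━━━━━
                                               
                                               


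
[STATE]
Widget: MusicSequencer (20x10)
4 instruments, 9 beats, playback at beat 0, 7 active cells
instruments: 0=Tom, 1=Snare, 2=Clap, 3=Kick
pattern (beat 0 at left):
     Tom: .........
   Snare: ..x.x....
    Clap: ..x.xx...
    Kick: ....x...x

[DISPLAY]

      ▼12345678     
   Tom·········     
 Snare··█·█····     
  Clap··█·██···     
  Kick····█···█     
                    
                    
                    
                    
                    


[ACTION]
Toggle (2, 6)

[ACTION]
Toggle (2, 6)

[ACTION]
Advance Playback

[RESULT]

      0▼2345678     
   Tom·········     
 Snare··█·█····     
  Clap··█·██···     
  Kick····█···█     
                    
                    
                    
                    
                    


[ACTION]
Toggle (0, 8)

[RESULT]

      0▼2345678     
   Tom········█     
 Snare··█·█····     
  Clap··█·██···     
  Kick····█···█     
                    
                    
                    
                    
                    


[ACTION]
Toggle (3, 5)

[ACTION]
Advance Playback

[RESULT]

      01▼345678     
   Tom········█     
 Snare··█·█····     
  Clap··█·██···     
  Kick····██··█     
                    
                    
                    
                    
                    


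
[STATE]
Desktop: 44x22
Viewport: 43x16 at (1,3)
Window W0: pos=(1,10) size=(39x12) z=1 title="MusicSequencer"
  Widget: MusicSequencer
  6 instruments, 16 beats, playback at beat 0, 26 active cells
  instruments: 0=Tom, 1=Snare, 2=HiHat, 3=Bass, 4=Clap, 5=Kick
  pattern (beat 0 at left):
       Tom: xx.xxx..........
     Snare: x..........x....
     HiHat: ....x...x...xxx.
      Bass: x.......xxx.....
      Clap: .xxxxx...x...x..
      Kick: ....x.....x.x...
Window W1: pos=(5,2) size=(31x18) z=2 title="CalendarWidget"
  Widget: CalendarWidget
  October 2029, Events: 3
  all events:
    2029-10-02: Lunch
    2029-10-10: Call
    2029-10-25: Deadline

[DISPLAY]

    ┃ CalendarWidget              ┃        
    ┠─────────────────────────────┨        
    ┃         October 2029        ┃        
    ┃Mo Tu We Th Fr Sa Su         ┃        
    ┃ 1  2*  3  4  5  6  7        ┃        
    ┃ 8  9 10* 11 12 13 14        ┃        
    ┃15 16 17 18 19 20 21         ┃        
┏━━━┃22 23 24 25* 26 27 28        ┃━━━┓    
┃ Mu┃29 30 31                     ┃   ┃    
┠───┃                             ┃───┨    
┃   ┃                             ┃   ┃    
┃   ┃                             ┃   ┃    
┃ Sn┃                             ┃   ┃    
┃ Hi┃                             ┃   ┃    
┃  B┃                             ┃   ┃    
┃  C┃                             ┃   ┃    


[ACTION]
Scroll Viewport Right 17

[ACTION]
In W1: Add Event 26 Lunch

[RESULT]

    ┃ CalendarWidget              ┃        
    ┠─────────────────────────────┨        
    ┃         October 2029        ┃        
    ┃Mo Tu We Th Fr Sa Su         ┃        
    ┃ 1  2*  3  4  5  6  7        ┃        
    ┃ 8  9 10* 11 12 13 14        ┃        
    ┃15 16 17 18 19 20 21         ┃        
┏━━━┃22 23 24 25* 26* 27 28       ┃━━━┓    
┃ Mu┃29 30 31                     ┃   ┃    
┠───┃                             ┃───┨    
┃   ┃                             ┃   ┃    
┃   ┃                             ┃   ┃    
┃ Sn┃                             ┃   ┃    
┃ Hi┃                             ┃   ┃    
┃  B┃                             ┃   ┃    
┃  C┃                             ┃   ┃    


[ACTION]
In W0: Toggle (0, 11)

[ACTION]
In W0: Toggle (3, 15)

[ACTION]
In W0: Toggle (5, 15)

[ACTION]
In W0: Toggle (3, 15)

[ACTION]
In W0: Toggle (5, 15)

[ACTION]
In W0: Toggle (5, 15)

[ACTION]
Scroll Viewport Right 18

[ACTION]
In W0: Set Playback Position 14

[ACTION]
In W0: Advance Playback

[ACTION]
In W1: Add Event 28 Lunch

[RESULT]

    ┃ CalendarWidget              ┃        
    ┠─────────────────────────────┨        
    ┃         October 2029        ┃        
    ┃Mo Tu We Th Fr Sa Su         ┃        
    ┃ 1  2*  3  4  5  6  7        ┃        
    ┃ 8  9 10* 11 12 13 14        ┃        
    ┃15 16 17 18 19 20 21         ┃        
┏━━━┃22 23 24 25* 26* 27 28*      ┃━━━┓    
┃ Mu┃29 30 31                     ┃   ┃    
┠───┃                             ┃───┨    
┃   ┃                             ┃   ┃    
┃   ┃                             ┃   ┃    
┃ Sn┃                             ┃   ┃    
┃ Hi┃                             ┃   ┃    
┃  B┃                             ┃   ┃    
┃  C┃                             ┃   ┃    


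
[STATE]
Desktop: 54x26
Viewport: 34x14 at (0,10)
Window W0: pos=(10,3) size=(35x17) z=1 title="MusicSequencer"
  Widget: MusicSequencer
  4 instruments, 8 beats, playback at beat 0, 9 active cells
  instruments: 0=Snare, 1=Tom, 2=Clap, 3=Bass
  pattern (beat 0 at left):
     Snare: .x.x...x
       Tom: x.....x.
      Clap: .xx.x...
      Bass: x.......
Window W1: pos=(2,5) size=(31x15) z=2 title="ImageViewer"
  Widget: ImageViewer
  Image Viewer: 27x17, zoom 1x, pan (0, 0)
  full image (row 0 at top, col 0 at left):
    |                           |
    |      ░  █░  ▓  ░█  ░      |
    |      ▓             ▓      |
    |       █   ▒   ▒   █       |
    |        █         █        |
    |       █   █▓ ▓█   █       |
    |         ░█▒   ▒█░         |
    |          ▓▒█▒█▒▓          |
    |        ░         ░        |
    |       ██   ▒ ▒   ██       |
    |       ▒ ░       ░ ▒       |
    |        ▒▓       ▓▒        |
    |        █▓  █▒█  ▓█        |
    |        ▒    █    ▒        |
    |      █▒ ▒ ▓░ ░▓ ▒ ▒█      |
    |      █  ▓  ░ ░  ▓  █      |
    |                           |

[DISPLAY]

  ┃      ▓             ▓        ┃ 
  ┃       █   ▒   ▒   █         ┃ 
  ┃        █         █          ┃ 
  ┃       █   █▓ ▓█   █         ┃ 
  ┃         ░█▒   ▒█░           ┃ 
  ┃          ▓▒█▒█▒▓            ┃ 
  ┃        ░         ░          ┃ 
  ┃       ██   ▒ ▒   ██         ┃ 
  ┃       ▒ ░       ░ ▒         ┃ 
  ┗━━━━━━━━━━━━━━━━━━━━━━━━━━━━━┛━
                                  
                                  
                                  
                                  


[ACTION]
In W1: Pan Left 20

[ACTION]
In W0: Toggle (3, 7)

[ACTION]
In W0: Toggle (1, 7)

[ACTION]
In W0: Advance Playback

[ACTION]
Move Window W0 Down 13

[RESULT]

  ┃      ▓             ▓        ┃ 
  ┃       █   ▒   ▒   █         ┃─
  ┃        █         █          ┃ 
  ┃       █   █▓ ▓█   █         ┃ 
  ┃         ░█▒   ▒█░           ┃ 
  ┃          ▓▒█▒█▒▓            ┃ 
  ┃        ░         ░          ┃ 
  ┃       ██   ▒ ▒   ██         ┃ 
  ┃       ▒ ░       ░ ▒         ┃ 
  ┗━━━━━━━━━━━━━━━━━━━━━━━━━━━━━┛ 
          ┃                       
          ┃                       
          ┃                       
          ┃                       


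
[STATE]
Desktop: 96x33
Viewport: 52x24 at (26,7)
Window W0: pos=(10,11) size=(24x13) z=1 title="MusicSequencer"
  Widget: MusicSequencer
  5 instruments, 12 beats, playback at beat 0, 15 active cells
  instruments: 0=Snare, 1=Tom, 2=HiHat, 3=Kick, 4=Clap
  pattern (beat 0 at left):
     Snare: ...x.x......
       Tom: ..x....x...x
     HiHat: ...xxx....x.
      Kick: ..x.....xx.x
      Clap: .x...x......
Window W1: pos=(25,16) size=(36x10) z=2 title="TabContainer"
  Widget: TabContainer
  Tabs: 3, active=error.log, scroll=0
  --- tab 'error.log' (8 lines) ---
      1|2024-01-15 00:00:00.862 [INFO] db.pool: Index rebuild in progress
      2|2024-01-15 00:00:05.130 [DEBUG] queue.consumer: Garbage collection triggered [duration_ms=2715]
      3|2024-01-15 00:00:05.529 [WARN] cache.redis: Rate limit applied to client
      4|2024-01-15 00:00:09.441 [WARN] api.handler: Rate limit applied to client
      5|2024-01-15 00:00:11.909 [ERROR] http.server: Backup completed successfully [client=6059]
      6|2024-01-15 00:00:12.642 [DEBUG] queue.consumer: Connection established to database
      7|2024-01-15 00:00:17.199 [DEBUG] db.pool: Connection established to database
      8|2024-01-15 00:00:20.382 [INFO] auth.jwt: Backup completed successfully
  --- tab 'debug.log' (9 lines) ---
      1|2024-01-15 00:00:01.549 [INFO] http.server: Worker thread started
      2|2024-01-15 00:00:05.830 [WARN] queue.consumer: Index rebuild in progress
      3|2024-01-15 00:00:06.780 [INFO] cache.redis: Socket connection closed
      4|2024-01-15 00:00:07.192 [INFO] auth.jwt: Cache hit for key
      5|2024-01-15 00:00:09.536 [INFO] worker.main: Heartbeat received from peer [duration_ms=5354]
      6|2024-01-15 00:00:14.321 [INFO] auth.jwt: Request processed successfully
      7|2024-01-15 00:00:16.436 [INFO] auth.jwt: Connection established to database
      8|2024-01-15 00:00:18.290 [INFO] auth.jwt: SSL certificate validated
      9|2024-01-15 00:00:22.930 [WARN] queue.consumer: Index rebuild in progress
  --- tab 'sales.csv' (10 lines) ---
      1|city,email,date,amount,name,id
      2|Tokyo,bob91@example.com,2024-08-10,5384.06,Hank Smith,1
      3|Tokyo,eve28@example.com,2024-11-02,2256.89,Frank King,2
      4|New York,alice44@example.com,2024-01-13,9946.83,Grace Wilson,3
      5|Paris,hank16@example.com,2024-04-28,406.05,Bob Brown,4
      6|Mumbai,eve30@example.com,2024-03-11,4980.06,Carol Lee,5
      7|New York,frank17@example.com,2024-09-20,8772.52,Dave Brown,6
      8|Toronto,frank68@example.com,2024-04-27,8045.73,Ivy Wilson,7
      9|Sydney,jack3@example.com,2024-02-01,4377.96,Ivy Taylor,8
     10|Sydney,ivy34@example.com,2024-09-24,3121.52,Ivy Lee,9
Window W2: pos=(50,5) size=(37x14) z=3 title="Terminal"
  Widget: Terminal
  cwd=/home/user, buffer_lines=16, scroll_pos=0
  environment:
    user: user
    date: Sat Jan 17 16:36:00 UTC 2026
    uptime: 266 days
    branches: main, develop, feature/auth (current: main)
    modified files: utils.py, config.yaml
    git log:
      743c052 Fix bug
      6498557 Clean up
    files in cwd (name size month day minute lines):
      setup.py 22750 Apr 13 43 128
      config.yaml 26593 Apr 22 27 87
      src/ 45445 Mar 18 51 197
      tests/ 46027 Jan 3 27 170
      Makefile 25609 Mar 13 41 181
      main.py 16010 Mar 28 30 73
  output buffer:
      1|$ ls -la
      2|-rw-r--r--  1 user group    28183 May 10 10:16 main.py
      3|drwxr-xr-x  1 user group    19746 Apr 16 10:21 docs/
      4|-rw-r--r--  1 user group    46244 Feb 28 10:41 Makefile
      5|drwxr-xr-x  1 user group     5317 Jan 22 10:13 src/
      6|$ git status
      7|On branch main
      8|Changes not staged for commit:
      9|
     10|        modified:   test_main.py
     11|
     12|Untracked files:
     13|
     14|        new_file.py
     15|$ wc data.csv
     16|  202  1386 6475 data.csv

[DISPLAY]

                        ┠───────────────────────────
                        ┃$ ls -la                   
                        ┃-rw-r--r--  1 user group   
                        ┃drwxr-xr-x  1 user group   
━━━━━━━┓                ┃-rw-r--r--  1 user group   
       ┃                ┃drwxr-xr-x  1 user group   
───────┨                ┃$ git status               
901    ┃                ┃On branch main             
···    ┃                ┃Changes not staged for comm
━━━━━━━━━━━━━━━━━━━━━━━━┃                           
 TabContainer           ┃        modified:   test_ma
────────────────────────┗━━━━━━━━━━━━━━━━━━━━━━━━━━━
[error.log]│ debug.log │ sales.csv┃                 
──────────────────────────────────┃                 
2024-01-15 00:00:00.862 [INFO] db.┃                 
2024-01-15 00:00:05.130 [DEBUG] qu┃                 
2024-01-15 00:00:05.529 [WARN] cac┃                 
2024-01-15 00:00:09.441 [WARN] api┃                 
━━━━━━━━━━━━━━━━━━━━━━━━━━━━━━━━━━┛                 
                                                    
                                                    
                                                    
                                                    
                                                    


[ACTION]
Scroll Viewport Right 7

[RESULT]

                 ┠──────────────────────────────────
                 ┃$ ls -la                          
                 ┃-rw-r--r--  1 user group    28183 
                 ┃drwxr-xr-x  1 user group    19746 
┓                ┃-rw-r--r--  1 user group    46244 
┃                ┃drwxr-xr-x  1 user group     5317 
┨                ┃$ git status                      
┃                ┃On branch main                    
┃                ┃Changes not staged for commit:    
━━━━━━━━━━━━━━━━━┃                                  
tainer           ┃        modified:   test_main.py  
─────────────────┗━━━━━━━━━━━━━━━━━━━━━━━━━━━━━━━━━━
log]│ debug.log │ sales.csv┃                        
───────────────────────────┃                        
-15 00:00:00.862 [INFO] db.┃                        
-15 00:00:05.130 [DEBUG] qu┃                        
-15 00:00:05.529 [WARN] cac┃                        
-15 00:00:09.441 [WARN] api┃                        
━━━━━━━━━━━━━━━━━━━━━━━━━━━┛                        
                                                    
                                                    
                                                    
                                                    
                                                    


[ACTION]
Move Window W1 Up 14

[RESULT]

-15 00:00:00.862 ┠──────────────────────────────────
-15 00:00:05.130 ┃$ ls -la                          
-15 00:00:05.529 ┃-rw-r--r--  1 user group    28183 
-15 00:00:09.441 ┃drwxr-xr-x  1 user group    19746 
━━━━━━━━━━━━━━━━━┃-rw-r--r--  1 user group    46244 
┃                ┃drwxr-xr-x  1 user group     5317 
┨                ┃$ git status                      
┃                ┃On branch main                    
┃                ┃Changes not staged for commit:    
┃                ┃                                  
┃                ┃        modified:   test_main.py  
┃                ┗━━━━━━━━━━━━━━━━━━━━━━━━━━━━━━━━━━
┃                                                   
┃                                                   
┃                                                   
┃                                                   
┛                                                   
                                                    
                                                    
                                                    
                                                    
                                                    
                                                    
                                                    
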